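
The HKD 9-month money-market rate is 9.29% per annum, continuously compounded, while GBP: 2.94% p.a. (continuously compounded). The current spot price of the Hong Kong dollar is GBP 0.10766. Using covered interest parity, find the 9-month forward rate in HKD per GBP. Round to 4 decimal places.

9.7416

T = 9/12 years.
Growth of 1 GBP over T: e^(0.0294×9/12) = 1.0222949.
Growth of 1 HKD over T: e^(0.0929×9/12) = 1.0721597.
Forward (GBP per HKD) = 0.10766 × 1.0222949 / 1.0721597 = 0.1026529.
Quoted the other way: 1/0.1026529 = 9.7416 HKD per GBP.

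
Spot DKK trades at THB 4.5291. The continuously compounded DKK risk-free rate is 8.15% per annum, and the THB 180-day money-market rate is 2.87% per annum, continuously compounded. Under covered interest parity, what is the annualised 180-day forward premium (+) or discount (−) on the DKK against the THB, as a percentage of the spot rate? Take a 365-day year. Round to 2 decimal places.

T = 180/365 years.
F = S · g_THB/g_DKK = 4.5291 × 1.0142541/1.0410104 = 4.4126920.
(F − S)/S ÷ T = (4.4126920 − 4.5291)/4.5291/(180/365) = -0.052118 → -5.21%.

-5.21%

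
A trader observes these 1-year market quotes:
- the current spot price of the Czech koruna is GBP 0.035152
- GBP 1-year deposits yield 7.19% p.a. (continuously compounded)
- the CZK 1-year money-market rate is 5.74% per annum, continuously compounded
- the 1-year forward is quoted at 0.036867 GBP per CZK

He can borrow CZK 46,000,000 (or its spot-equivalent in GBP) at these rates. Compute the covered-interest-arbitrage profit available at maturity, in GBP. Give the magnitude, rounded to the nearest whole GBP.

GBP 58,538

T = 1 year.
Invest the CZK and cover forward: 46,000,000 × 1.059079357 × 0.036867 = GBP 1,796,073.62.
Convert at spot and invest in GBP: 46,000,000 × 0.035152 × 1.074547884 = GBP 1,737,535.33.
The quoted forward overvalues CZK, so borrow GBP, buy CZK at spot, deposit the CZK at 5.74%, and sell the proceeds forward at 0.036867.
Arbitrage profit = |1,796,073.62 − 1,737,535.33| = GBP 58,538.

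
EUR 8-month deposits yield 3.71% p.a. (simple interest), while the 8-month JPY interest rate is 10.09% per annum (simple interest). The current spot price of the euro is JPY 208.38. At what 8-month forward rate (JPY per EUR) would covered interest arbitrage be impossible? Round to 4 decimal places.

217.0292

T = 8/12 years.
Growth of 1 JPY over T: 1 + 0.1009×8/12 = 1.067266667.
Growth of 1 EUR over T: 1 + 0.0371×8/12 = 1.024733333.
So F = 208.38 × 1.067266667 / 1.024733333 = 217.029173 (JPY/EUR).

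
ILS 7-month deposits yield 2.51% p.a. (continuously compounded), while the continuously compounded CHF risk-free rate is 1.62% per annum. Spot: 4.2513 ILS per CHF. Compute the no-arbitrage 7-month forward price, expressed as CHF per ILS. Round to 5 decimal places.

T = 7/12 years.
ILS accumulates by e^(0.0251×7/12) = 1.0147494.
CHF accumulates by e^(0.0162×7/12) = 1.0094948.
Forward (ILS per CHF) = 4.2513 × 1.0147494 / 1.0094948 = 4.273429.
Quoted the other way: 1/4.273429 = 0.23400 CHF per ILS.

0.23400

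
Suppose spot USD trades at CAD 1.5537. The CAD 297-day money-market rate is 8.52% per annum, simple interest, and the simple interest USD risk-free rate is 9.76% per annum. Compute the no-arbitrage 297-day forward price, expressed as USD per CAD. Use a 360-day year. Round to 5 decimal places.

T = 297/360 years.
Growth of 1 CAD over T: 1 + 0.0852×297/360 = 1.070290.
USD growth factor: 1 + 0.0976×297/360 = 1.080520.
Forward (CAD per USD) = 1.5537 × 1.070290 / 1.080520 = 1.538990.
Quoted the other way: 1/1.538990 = 0.64978 USD per CAD.

0.64978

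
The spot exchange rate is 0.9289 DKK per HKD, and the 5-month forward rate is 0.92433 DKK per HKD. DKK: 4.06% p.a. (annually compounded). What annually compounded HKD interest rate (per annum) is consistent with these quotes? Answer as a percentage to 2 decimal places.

T = 5/12 years.
CIP gives F = S · g_DKK/g_HKD, so g_DKK/g_HKD = 0.92433/0.9289 = 0.9950802.
DKK growth factor: (1 + 0.0406)^(5/12) = 1.0167205.
Hence g_HKD = 1.0217473.
r = 1.0217473^(12/5) − 1 = 0.052990 → 5.30%.

5.30%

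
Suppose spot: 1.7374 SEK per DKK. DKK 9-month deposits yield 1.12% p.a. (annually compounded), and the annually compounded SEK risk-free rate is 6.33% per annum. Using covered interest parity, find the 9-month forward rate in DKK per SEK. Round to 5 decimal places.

0.55429

T = 9/12 years.
SEK growth factor: (1 + 0.0633)^(9/12) = 1.0471089.
DKK accumulates by (1 + 0.0112)^(9/12) = 1.0083883.
Forward (SEK per DKK) = 1.7374 × 1.0471089 / 1.0083883 = 1.804114.
Quoted the other way: 1/1.804114 = 0.55429 DKK per SEK.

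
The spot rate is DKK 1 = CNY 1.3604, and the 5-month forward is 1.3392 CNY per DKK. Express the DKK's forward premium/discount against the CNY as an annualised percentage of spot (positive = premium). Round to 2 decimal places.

-3.74%

T = 5/12 years.
Period premium: (1.3392 − 1.3604)/1.3604 = -0.0155837.
Per annum: -0.0155837 / (5/12) = -0.037401 = -3.74%.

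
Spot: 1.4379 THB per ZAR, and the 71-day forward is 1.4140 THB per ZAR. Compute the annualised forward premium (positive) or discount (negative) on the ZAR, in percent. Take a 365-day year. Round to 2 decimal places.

T = 71/365 years.
ZAR trades forward at -1.66215% vs spot over the period.
Per annum: -0.0166215 / (71/365) = -0.085449 = -8.54%.

-8.54%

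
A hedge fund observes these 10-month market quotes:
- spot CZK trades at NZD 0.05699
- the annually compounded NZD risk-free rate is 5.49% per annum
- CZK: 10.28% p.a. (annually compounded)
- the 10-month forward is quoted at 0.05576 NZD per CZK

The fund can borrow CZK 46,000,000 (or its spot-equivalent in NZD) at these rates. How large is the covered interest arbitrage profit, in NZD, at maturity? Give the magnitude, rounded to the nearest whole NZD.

T = 10/12 years.
Invest the CZK and cover forward: 46,000,000 × 1.084960593 × 0.05576 = NZD 2,782,880.52.
Convert at spot and invest in NZD: 46,000,000 × 0.05699 × 1.045545034 = NZD 2,740,938.13.
The quoted forward overvalues CZK, so borrow NZD, buy CZK at spot, deposit the CZK at 10.28%, and sell the proceeds forward at 0.05576.
The gap between the two covered legs is NZD 41,942.

NZD 41,942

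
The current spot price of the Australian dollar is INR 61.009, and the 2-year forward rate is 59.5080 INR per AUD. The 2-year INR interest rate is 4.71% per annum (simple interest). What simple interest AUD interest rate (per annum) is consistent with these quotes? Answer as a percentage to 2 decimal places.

T = 2 years.
F/S = 59.508/61.009 = 0.9753971 = (growth of INR) / (growth of AUD).
The INR side grows by 1 + 0.0471×2 = 1.094200.
So the AUD growth factor = 1.1217995.
r = (1.1217995 − 1)/2 = 0.060900 → 6.09%.

6.09%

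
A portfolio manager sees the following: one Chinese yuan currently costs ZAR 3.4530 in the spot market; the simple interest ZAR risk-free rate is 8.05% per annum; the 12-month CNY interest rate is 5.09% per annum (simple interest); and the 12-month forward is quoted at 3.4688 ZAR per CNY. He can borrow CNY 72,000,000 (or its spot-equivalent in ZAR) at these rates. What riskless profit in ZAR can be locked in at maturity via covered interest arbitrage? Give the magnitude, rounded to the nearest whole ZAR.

ZAR 6,163,530

T = 1 year.
Route A — deposit CNY, sell forward: 72,000,000 × 1.050900 × 3.4688 = ZAR 262,466,058.24.
Route B — convert at spot, deposit ZAR: 72,000,000 × 3.4530 × 1.080500 = ZAR 268,629,588.00.
The quoted forward undervalues CNY, so borrow CNY, convert to ZAR at spot, deposit the ZAR at 8.05%, and buy CNY forward at 3.4688 to cover the loan.
Profit = 268,629,588.00 − 262,466,058.24 = ZAR 6,163,530.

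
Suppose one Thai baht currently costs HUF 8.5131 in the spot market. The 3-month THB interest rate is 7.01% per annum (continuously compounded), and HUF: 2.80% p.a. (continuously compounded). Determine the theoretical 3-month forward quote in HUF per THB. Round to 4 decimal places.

8.4240

T = 3/12 years.
Growth of 1 HUF over T: e^(0.0280×3/12) = 1.0070246.
THB accumulates by e^(0.0701×3/12) = 1.0176795.
So F = 8.5131 × 1.0070246 / 1.0176795 = 8.423970 (HUF/THB).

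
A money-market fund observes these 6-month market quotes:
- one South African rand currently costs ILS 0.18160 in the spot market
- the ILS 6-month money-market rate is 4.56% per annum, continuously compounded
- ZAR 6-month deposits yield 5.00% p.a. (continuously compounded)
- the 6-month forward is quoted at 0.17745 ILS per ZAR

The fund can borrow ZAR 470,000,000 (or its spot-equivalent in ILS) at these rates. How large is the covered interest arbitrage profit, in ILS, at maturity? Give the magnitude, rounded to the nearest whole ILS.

T = 6/12 years.
Keep in ZAR, deliver into the forward: 470,000,000·1.0253151205·0.17745 = ILS 85,512,819.02.
Swap to ILS now, deposit: 470,000,000·0.18160·1.0230619067 = ILS 87,320,379.86.
The quoted forward undervalues ZAR, so borrow ZAR, convert to ILS at spot, deposit the ILS at 4.56%, and buy ZAR forward at 0.17745 to cover the loan.
Profit = 87,320,379.86 − 85,512,819.02 = ILS 1,807,561.

ILS 1,807,561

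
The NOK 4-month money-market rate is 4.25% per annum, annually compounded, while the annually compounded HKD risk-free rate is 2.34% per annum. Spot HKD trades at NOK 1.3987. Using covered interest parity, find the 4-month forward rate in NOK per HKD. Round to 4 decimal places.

T = 4/12 years.
NOK accumulates by (1 + 0.0425)^(4/12) = 1.0139706.
Growth of 1 HKD over T: (1 + 0.0234)^(4/12) = 1.0077399.
Forward (NOK per HKD) = 1.3987 × 1.0139706 / 1.0077399 = 1.407348.

1.4073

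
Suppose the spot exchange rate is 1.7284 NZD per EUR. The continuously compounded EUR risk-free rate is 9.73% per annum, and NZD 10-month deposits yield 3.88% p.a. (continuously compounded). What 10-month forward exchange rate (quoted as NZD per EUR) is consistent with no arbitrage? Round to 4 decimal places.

1.6462

T = 10/12 years.
NZD accumulates by e^(0.0388×10/12) = 1.0328617.
EUR growth factor: e^(0.0973×10/12) = 1.0844613.
Forward (NZD per EUR) = 1.7284 × 1.0328617 / 1.0844613 = 1.646161.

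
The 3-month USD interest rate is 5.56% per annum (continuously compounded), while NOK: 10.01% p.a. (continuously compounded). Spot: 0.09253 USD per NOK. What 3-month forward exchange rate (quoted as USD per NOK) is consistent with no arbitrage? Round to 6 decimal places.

0.091506

T = 3/12 years.
USD growth factor: e^(0.0556×3/12) = 1.0139971.
NOK accumulates by e^(0.1001×3/12) = 1.0253408.
So F = 0.09253 × 1.0139971 / 1.0253408 = 0.09150631 (USD/NOK).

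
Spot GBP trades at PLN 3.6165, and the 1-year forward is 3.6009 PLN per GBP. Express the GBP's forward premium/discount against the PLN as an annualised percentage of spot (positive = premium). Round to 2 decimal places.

T = 1 year.
GBP trades forward at -0.43136% vs spot over the period.
Per annum: -0.0043136 / 1 = -0.004314 = -0.43%.

-0.43%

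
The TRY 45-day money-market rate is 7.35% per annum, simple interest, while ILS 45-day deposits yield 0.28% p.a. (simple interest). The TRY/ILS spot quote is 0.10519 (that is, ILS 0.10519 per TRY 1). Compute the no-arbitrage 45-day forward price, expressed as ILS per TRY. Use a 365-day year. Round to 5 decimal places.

0.10428

T = 45/365 years.
Growth of 1 ILS over T: 1 + 0.0028×45/365 = 1.0003452.
Growth of 1 TRY over T: 1 + 0.0735×45/365 = 1.0090616.
Forward (ILS per TRY) = 0.10519 × 1.0003452 / 1.0090616 = 0.1042814.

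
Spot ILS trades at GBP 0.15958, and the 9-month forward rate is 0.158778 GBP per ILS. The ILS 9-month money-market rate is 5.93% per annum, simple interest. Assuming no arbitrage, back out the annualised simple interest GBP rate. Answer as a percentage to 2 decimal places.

T = 9/12 years.
By CIP, F/S equals the GBP-to-ILS growth ratio: 0.158778/0.15958 = 0.9949743.
ILS growth factor: 1 + 0.0593×9/12 = 1.044475.
That pins the GBP growth at 1.0392258.
r = (1.0392258 − 1)/(9/12) = 0.052301 → 5.23%.

5.23%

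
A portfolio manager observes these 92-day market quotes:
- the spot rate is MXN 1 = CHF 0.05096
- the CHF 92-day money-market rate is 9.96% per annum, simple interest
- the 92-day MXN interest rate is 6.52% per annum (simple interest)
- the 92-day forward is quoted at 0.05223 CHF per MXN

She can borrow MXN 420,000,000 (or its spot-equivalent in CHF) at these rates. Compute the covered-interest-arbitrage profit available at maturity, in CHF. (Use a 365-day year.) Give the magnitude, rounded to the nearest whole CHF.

T = 92/365 years.
Keep in MXN, deliver into the forward: 420,000,000·1.0164339726·0.05223 = CHF 22,297,105.48.
Swap to CHF now, deposit: 420,000,000·0.05096·1.0251046575 = CHF 21,940,520.01.
The quoted forward overvalues MXN, so borrow CHF, buy MXN at spot, deposit the MXN at 6.52%, and sell the proceeds forward at 0.05223.
The gap between the two covered legs is CHF 356,585.

CHF 356,585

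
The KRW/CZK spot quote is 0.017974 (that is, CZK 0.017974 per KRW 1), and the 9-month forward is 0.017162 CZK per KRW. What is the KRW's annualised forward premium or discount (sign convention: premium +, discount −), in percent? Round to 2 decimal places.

T = 9/12 years.
KRW trades forward at -4.51764% vs spot over the period.
Annualise by dividing by T: -0.0451764 / (9/12) = -0.060235 → -6.02%.

-6.02%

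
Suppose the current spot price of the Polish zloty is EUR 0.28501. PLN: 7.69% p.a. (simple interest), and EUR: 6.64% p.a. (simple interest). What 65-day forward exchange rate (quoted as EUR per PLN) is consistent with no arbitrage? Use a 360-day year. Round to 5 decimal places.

0.28448

T = 65/360 years.
EUR accumulates by 1 + 0.0664×65/360 = 1.0119889.
Growth of 1 PLN over T: 1 + 0.0769×65/360 = 1.0138847.
Forward (EUR per PLN) = 0.28501 × 1.0119889 / 1.0138847 = 0.2844771.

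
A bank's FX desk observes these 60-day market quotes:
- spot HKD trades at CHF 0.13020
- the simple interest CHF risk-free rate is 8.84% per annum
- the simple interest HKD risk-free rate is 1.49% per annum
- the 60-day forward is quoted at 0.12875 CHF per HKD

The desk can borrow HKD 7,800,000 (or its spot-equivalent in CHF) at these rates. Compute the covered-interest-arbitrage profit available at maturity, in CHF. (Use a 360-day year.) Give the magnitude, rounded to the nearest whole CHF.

T = 60/360 years.
Keep in HKD, deliver into the forward: 7,800,000·1.002483333·0.12875 = CHF 1,006,743.89.
Swap to CHF now, deposit: 7,800,000·0.13020·1.014733333 = CHF 1,030,522.58.
The quoted forward undervalues HKD, so borrow HKD, convert to CHF at spot, deposit the CHF at 8.84%, and buy HKD forward at 0.12875 to cover the loan.
Profit = 1,030,522.58 − 1,006,743.89 = CHF 23,779.

CHF 23,779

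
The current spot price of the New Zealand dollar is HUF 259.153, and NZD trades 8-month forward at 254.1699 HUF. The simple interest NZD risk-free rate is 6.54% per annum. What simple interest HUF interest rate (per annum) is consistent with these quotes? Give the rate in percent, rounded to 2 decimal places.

3.53%

T = 8/12 years.
By CIP, F/S equals the HUF-to-NZD growth ratio: 254.1699/259.153 = 0.9807716.
NZD growth factor: 1 + 0.0654×8/12 = 1.043600.
So the HUF growth factor = 1.0235332.
r = (1.0235332 − 1)/(8/12) = 0.035300 → 3.53%.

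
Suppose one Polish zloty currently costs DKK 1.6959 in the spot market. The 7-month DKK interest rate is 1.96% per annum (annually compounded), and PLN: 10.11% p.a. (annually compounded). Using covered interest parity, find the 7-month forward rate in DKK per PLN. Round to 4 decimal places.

T = 7/12 years.
DKK growth factor: (1 + 0.0196)^(7/12) = 1.0113871.
PLN accumulates by (1 + 0.1011)^(7/12) = 1.0577888.
CIP: F = S · (grow DKK)/(grow PLN) = 1.6959 × 1.0113871/1.0577888 = 1.621506 DKK per PLN.

1.6215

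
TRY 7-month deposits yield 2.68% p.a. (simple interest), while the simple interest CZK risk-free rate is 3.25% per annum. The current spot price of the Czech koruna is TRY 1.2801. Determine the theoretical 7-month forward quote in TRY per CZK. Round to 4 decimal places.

T = 7/12 years.
Growth of 1 TRY over T: 1 + 0.0268×7/12 = 1.0156333.
CZK accumulates by 1 + 0.0325×7/12 = 1.0189583.
Forward (TRY per CZK) = 1.2801 × 1.0156333 / 1.0189583 = 1.275923.

1.2759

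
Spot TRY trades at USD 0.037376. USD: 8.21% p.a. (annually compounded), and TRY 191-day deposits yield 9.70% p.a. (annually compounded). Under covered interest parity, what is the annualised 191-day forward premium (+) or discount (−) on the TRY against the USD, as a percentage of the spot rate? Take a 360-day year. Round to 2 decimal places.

T = 191/360 years.
F = S · g_USD/g_TRY = 0.037376 × 1.0427513/1.0503447 = 0.037105793.
(F − S)/S ÷ T = (0.037105793 − 0.037376)/0.037376/(191/360) = -0.013626 → -1.36%.

-1.36%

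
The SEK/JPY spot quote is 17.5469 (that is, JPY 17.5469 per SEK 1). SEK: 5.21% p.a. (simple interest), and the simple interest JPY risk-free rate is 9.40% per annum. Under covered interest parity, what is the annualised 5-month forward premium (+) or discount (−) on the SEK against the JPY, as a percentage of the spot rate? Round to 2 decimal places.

T = 5/12 years.
CIP forward (JPY per SEK) = 17.5469 × 1.0391667/1.0217083 = 17.8467320.
Annualised premium = (F − S)/S × (1/T) = (17.8467320 − 17.5469)/17.5469 ÷ (5/12) = 4.10%.

+4.10%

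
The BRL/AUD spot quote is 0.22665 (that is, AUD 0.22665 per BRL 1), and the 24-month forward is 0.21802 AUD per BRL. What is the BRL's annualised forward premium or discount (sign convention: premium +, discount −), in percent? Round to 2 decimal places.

T = 2 years.
BRL trades forward at -3.80763% vs spot over the period.
×(1/T) gives -1.90% p.a.

-1.90%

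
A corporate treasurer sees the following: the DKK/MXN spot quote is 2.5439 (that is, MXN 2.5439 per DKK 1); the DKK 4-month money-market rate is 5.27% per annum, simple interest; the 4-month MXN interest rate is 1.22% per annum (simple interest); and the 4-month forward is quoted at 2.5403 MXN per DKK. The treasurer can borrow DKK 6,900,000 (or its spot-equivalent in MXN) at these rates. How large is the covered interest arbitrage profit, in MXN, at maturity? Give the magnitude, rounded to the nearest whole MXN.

T = 4/12 years.
Invest the DKK and cover forward: 6,900,000 × 1.0175666667 × 2.5403 = MXN 17,835,979.76.
Convert at spot and invest in MXN: 6,900,000 × 2.5439 × 1.0040666667 = MXN 17,624,291.83.
The quoted forward overvalues DKK, so borrow MXN, buy DKK at spot, deposit the DKK at 5.27%, and sell the proceeds forward at 2.5403.
The gap between the two covered legs is MXN 211,688.

MXN 211,688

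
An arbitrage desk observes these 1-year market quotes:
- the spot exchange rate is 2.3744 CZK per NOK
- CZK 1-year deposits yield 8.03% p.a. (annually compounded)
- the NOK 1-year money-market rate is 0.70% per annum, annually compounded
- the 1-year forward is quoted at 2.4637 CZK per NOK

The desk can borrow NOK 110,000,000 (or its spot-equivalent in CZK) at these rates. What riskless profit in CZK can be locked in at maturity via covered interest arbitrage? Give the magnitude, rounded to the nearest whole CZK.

CZK 9,253,026

T = 1 year.
Keep in NOK, deliver into the forward: 110,000,000·1.007000·2.4637 = CZK 272,904,049.00.
Swap to CZK now, deposit: 110,000,000·2.3744·1.080300 = CZK 282,157,075.20.
The quoted forward undervalues NOK, so borrow NOK, convert to CZK at spot, deposit the CZK at 8.03%, and buy NOK forward at 2.4637 to cover the loan.
Profit = 282,157,075.20 − 272,904,049.00 = CZK 9,253,026.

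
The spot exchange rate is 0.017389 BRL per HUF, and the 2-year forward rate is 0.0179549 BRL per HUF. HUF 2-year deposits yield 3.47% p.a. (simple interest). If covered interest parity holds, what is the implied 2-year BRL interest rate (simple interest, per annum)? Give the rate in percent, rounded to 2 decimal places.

5.21%

T = 2 years.
By CIP, F/S equals the BRL-to-HUF growth ratio: 0.0179549/0.017389 = 1.0325436.
HUF growth factor: 1 + 0.0347×2 = 1.069400.
So the BRL growth factor = 1.1042021.
(1.1042021 − 1)/T = 0.052101, i.e. 5.21%.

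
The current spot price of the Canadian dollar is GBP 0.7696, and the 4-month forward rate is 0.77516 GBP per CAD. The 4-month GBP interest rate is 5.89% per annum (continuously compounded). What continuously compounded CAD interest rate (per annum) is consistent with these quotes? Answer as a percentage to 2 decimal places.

3.73%

T = 4/12 years.
CIP gives F = S · g_GBP/g_CAD, so g_GBP/g_CAD = 0.77516/0.7696 = 1.0072245.
GBP growth factor: e^(0.0589×4/12) = 1.0198273.
Hence g_CAD = 1.0125124.
r = ln(1.0125124)/(4/12) = 0.037304 → 3.73%.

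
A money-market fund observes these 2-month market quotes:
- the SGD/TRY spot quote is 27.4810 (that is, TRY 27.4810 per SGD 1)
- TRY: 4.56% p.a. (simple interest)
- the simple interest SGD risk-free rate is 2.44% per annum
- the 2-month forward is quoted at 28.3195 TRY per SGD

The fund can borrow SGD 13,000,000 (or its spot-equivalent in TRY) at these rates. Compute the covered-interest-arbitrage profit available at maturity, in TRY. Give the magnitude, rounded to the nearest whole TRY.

T = 2/12 years.
Invest the SGD and cover forward: 13,000,000 × 1.00406666667 × 28.3195 = TRY 369,650,657.57.
Convert at spot and invest in TRY: 13,000,000 × 27.4810 × 1.007600 = TRY 359,968,122.80.
The quoted forward overvalues SGD, so borrow TRY, buy SGD at spot, deposit the SGD at 2.44%, and sell the proceeds forward at 28.3195.
Arbitrage profit = |369,650,657.57 − 359,968,122.80| = TRY 9,682,535.

TRY 9,682,535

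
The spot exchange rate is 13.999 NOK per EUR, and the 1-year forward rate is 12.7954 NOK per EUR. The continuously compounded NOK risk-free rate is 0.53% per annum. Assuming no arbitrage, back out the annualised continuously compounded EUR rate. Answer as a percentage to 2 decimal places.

9.52%

T = 1 year.
By CIP, F/S equals the NOK-to-EUR growth ratio: 12.7954/13.999 = 0.9140224.
NOK growth factor: e^(0.0053×1) = 1.0053141.
That pins the EUR growth at 1.0998791.
Take logs: ln 1.0998791 / 1 = 0.095200, so 9.52%.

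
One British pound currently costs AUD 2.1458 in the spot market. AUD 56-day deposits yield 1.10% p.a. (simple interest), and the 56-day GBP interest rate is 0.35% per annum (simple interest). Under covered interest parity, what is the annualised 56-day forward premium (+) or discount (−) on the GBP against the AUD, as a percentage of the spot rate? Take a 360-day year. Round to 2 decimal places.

T = 56/360 years.
CIP forward (AUD per GBP) = 2.1458 × 1.0017111/1.0005444 = 2.1483021.
Annualised premium = (F − S)/S × (1/T) = (2.1483021 − 2.1458)/2.1458 ÷ (56/360) = 0.75%.

+0.75%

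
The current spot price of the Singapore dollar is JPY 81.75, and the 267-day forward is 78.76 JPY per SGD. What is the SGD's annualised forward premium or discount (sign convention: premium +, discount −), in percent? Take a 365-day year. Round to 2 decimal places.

-5.00%

T = 267/365 years.
SGD trades forward at -3.65749% vs spot over the period.
×(1/T) gives -5.00% p.a.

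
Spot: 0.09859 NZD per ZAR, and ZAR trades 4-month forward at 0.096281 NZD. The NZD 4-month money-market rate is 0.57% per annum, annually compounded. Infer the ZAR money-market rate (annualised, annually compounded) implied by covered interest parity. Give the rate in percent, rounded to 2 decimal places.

7.98%

T = 4/12 years.
By CIP, F/S equals the NZD-to-ZAR growth ratio: 0.096281/0.09859 = 0.9765798.
NZD growth factor: (1 + 0.0057)^(4/12) = 1.0018964.
That pins the ZAR growth at 1.0259237.
r = 1.0259237^(12/4) − 1 = 0.079805 → 7.98%.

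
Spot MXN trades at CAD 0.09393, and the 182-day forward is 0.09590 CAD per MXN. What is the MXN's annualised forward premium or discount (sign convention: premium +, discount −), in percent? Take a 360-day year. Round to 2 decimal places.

T = 182/360 years.
Period premium: (0.09590 − 0.09393)/0.09393 = 0.0209731.
Per annum: 0.0209731 / (182/360) = 0.041485 = 4.15%.

+4.15%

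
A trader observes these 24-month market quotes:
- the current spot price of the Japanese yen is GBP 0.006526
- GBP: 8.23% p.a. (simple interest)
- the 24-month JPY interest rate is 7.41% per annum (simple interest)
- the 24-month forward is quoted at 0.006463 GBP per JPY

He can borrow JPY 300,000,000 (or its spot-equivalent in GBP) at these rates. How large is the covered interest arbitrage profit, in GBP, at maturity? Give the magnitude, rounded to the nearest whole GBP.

GBP 53,809

T = 2 years.
Invest the JPY and cover forward: 300,000,000 × 1.148200 × 0.006463 = GBP 2,226,244.98.
Convert at spot and invest in GBP: 300,000,000 × 0.006526 × 1.164600 = GBP 2,280,053.88.
The quoted forward undervalues JPY, so borrow JPY, convert to GBP at spot, deposit the GBP at 8.23%, and buy JPY forward at 0.006463 to cover the loan.
The gap between the two covered legs is GBP 53,809.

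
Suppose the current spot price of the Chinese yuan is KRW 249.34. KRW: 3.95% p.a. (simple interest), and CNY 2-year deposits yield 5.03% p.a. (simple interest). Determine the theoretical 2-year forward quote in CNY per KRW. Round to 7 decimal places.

0.0040909

T = 2 years.
Growth of 1 KRW over T: 1 + 0.0395×2 = 1.079000.
CNY growth factor: 1 + 0.0503×2 = 1.100600.
So F = 249.34 × 1.079000 / 1.100600 = 244.4465 (KRW/CNY).
Quoted the other way: 1/244.4465 = 0.0040909 CNY per KRW.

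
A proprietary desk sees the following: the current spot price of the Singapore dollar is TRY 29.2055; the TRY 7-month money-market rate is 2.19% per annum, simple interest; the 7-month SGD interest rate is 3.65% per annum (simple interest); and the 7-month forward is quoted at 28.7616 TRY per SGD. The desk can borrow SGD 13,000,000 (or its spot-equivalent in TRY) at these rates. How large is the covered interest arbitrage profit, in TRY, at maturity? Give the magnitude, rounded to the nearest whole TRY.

T = 7/12 years.
Invest the SGD and cover forward: 13,000,000 × 1.02129166667 × 28.7616 = TRY 381,861,771.20.
Convert at spot and invest in TRY: 13,000,000 × 29.2055 × 1.012775 = TRY 384,521,803.41.
The quoted forward undervalues SGD, so borrow SGD, convert to TRY at spot, deposit the TRY at 2.19%, and buy SGD forward at 28.7616 to cover the loan.
Arbitrage profit = |381,861,771.20 − 384,521,803.41| = TRY 2,660,032.

TRY 2,660,032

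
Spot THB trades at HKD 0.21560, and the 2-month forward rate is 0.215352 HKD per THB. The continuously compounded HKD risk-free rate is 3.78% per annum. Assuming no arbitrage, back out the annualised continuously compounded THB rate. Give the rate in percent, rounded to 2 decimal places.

T = 2/12 years.
F/S = 0.215352/0.2156 = 0.9988497 = (growth of HKD) / (growth of THB).
HKD growth factor: e^(0.0378×2/12) = 1.0063199.
Hence g_THB = 1.0074788.
Take logs: ln 1.0074788 / (2/12) = 0.044706, so 4.47%.

4.47%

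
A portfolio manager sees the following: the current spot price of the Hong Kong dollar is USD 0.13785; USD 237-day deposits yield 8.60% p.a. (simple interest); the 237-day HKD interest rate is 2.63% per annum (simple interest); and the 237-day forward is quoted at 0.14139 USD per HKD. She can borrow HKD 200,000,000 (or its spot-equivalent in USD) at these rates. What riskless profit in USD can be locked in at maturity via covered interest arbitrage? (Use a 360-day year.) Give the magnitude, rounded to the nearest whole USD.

T = 237/360 years.
Route A — deposit HKD, sell forward: 200,000,000 × 1.0173141667 × 0.14139 = USD 28,767,610.01.
Route B — convert at spot, deposit USD: 200,000,000 × 0.13785 × 1.0566166667 = USD 29,130,921.50.
The quoted forward undervalues HKD, so borrow HKD, convert to USD at spot, deposit the USD at 8.60%, and buy HKD forward at 0.14139 to cover the loan.
The gap between the two covered legs is USD 363,311.

USD 363,311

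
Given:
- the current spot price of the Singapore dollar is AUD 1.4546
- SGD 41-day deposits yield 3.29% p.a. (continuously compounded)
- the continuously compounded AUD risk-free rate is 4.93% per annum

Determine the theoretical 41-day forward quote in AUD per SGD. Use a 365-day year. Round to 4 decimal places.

1.4573

T = 41/365 years.
Growth of 1 AUD over T: e^(0.0493×41/365) = 1.0055532.
Growth of 1 SGD over T: e^(0.0329×41/365) = 1.0037025.
CIP: F = S · (grow AUD)/(grow SGD) = 1.4546 × 1.0055532/1.0037025 = 1.457282 AUD per SGD.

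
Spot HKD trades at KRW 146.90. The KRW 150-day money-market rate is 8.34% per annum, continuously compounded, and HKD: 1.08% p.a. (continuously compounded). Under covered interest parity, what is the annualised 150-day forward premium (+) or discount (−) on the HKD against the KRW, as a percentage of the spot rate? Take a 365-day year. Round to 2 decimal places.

+7.37%

T = 150/365 years.
F = S · g_KRW/g_HKD = 146.9 × 1.0348681/1.0044482 = 151.34889.
Annualised premium = (F − S)/S × (1/T) = (151.34889 − 146.9)/146.9 ÷ (150/365) = 7.37%.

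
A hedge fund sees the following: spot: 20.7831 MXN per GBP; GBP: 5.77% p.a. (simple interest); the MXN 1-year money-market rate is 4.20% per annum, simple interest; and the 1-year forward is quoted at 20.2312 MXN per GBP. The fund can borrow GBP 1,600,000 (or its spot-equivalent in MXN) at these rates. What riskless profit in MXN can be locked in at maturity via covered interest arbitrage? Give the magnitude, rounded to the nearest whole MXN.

MXN 411,920

T = 1 year.
Route A — deposit GBP, sell forward: 1,600,000 × 1.057700 × 20.2312 = MXN 34,237,664.38.
Route B — convert at spot, deposit MXN: 1,600,000 × 20.7831 × 1.042000 = MXN 34,649,584.32.
The quoted forward undervalues GBP, so borrow GBP, convert to MXN at spot, deposit the MXN at 4.20%, and buy GBP forward at 20.2312 to cover the loan.
The gap between the two covered legs is MXN 411,920.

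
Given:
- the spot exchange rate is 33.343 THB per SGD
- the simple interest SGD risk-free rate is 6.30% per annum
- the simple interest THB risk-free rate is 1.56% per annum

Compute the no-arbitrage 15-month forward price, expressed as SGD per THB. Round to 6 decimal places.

0.031734

T = 15/12 years.
THB accumulates by 1 + 0.0156×15/12 = 1.019500.
SGD growth factor: 1 + 0.0630×15/12 = 1.078750.
Forward (THB per SGD) = 33.343 × 1.019500 / 1.078750 = 31.51165.
Quoted the other way: 1/31.51165 = 0.031734 SGD per THB.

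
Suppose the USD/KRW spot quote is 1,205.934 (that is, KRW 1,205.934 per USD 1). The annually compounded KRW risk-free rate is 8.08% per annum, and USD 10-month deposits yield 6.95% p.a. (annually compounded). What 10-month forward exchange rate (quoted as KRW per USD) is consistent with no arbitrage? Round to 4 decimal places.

1216.5426

T = 10/12 years.
KRW accumulates by (1 + 0.0808)^(10/12) = 1.0668936084.
USD growth factor: (1 + 0.0695)^(10/12) = 1.0575899717.
CIP: F = S · (grow KRW)/(grow USD) = 1205.934 × 1.0668936084/1.0575899717 = 1216.542622 KRW per USD.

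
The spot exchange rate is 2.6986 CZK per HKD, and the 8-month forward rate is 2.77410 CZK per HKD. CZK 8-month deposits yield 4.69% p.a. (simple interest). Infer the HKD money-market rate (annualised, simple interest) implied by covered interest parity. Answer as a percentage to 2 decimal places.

0.48%

T = 8/12 years.
By CIP, F/S equals the CZK-to-HKD growth ratio: 2.7741/2.6986 = 1.0279775.
CZK growth factor: 1 + 0.0469×8/12 = 1.0312667.
That pins the HKD growth at 1.0031997.
(1.0031997 − 1)/T = 0.004800, i.e. 0.48%.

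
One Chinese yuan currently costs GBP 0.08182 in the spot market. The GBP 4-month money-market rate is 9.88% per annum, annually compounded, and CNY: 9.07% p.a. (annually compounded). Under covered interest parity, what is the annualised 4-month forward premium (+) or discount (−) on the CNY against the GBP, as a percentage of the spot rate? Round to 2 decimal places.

T = 4/12 years.
No-arbitrage forward: 0.08182 × 1.0319046 / 1.0293627 = 0.08202205 GBP/CNY.
Annualised premium = (F − S)/S × (1/T) = (0.08202205 − 0.08182)/0.08182 ÷ (4/12) = 0.74%.

+0.74%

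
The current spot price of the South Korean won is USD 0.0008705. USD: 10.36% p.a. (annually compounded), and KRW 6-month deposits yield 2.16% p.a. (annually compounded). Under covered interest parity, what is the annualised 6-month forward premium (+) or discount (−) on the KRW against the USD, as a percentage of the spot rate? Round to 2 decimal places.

T = 6/12 years.
F = S · g_USD/g_KRW = 0.0008705 × 1.0505237/1.0107423 = 0.0009047617.
(F − S)/S ÷ T = (0.0009047617 − 0.0008705)/0.0008705/(6/12) = 0.078717 → 7.87%.

+7.87%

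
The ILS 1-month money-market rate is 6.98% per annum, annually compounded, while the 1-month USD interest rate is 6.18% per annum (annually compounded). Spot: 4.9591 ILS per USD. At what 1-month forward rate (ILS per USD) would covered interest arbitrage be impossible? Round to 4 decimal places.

4.9622

T = 1/12 years.
ILS accumulates by (1 + 0.0698)^(1/12) = 1.0056385.
Growth of 1 USD over T: (1 + 0.0618)^(1/12) = 1.0050096.
Forward (ILS per USD) = 4.9591 × 1.0056385 / 1.0050096 = 4.962203.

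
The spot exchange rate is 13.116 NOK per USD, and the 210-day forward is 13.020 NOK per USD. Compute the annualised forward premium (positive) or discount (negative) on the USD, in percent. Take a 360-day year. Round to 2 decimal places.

T = 210/360 years.
(F − S)/S = (13.020 − 13.116)/13.116 = -0.0073193.
×(1/T) gives -1.25% p.a.

-1.25%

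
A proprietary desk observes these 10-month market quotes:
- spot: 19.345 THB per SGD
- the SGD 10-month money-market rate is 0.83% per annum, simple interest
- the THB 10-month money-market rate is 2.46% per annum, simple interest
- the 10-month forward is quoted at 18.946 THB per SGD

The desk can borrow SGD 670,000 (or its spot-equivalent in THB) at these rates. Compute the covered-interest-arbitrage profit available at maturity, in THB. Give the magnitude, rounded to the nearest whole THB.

THB 445,235

T = 10/12 years.
Route A — deposit SGD, sell forward: 670,000 × 1.0069166667 × 18.946 = THB 12,781,618.92.
Route B — convert at spot, deposit THB: 670,000 × 19.345 × 1.020500 = THB 13,226,853.58.
The quoted forward undervalues SGD, so borrow SGD, convert to THB at spot, deposit the THB at 2.46%, and buy SGD forward at 18.946 to cover the loan.
Profit = 13,226,853.58 − 12,781,618.92 = THB 445,235.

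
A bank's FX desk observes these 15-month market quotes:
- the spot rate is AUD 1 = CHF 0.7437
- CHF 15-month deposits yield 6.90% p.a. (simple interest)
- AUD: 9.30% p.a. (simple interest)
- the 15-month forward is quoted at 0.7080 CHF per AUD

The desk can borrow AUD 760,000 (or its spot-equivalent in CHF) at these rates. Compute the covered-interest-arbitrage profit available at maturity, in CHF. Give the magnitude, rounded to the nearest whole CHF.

T = 15/12 years.
Route A — deposit AUD, sell forward: 760,000 × 1.116250 × 0.7080 = CHF 600,631.80.
Route B — convert at spot, deposit CHF: 760,000 × 0.7437 × 1.086250 = CHF 613,961.54.
The quoted forward undervalues AUD, so borrow AUD, convert to CHF at spot, deposit the CHF at 6.90%, and buy AUD forward at 0.7080 to cover the loan.
Arbitrage profit = |600,631.80 − 613,961.54| = CHF 13,330.

CHF 13,330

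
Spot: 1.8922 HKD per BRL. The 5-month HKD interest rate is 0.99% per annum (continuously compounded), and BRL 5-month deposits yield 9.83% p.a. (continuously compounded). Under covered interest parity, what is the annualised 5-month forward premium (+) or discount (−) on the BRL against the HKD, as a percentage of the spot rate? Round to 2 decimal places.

-8.68%

T = 5/12 years.
F = S · g_HKD/g_BRL = 1.8922 × 1.0041335/1.0418087 = 1.8237719.
Annualised premium = (F − S)/S × (1/T) = (1.8237719 − 1.8922)/1.8922 ÷ (5/12) = -8.68%.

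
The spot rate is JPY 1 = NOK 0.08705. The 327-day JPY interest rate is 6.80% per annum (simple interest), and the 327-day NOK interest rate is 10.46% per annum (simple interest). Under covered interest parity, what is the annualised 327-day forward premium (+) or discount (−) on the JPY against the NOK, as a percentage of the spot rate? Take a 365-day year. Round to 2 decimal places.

+3.45%

T = 327/365 years.
No-arbitrage forward: 0.08705 × 1.0937101 / 1.0609205 = 0.08974043 NOK/JPY.
Annualised premium = (F − S)/S × (1/T) = (0.08974043 − 0.08705)/0.08705 ÷ (327/365) = 3.45%.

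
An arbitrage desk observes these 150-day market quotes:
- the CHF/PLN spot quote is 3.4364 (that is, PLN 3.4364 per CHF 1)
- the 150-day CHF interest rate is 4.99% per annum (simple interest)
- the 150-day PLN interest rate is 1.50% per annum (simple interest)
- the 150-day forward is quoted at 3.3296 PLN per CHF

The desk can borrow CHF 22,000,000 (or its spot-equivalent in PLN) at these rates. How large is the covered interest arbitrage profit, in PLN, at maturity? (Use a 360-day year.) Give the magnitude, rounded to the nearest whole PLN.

PLN 1,299,090

T = 150/360 years.
Keep in CHF, deliver into the forward: 22,000,000·1.0207916667·3.3296 = PLN 74,774,214.54.
Swap to PLN now, deposit: 22,000,000·3.4364·1.006250 = PLN 76,073,305.00.
The quoted forward undervalues CHF, so borrow CHF, convert to PLN at spot, deposit the PLN at 1.50%, and buy CHF forward at 3.3296 to cover the loan.
The gap between the two covered legs is PLN 1,299,090.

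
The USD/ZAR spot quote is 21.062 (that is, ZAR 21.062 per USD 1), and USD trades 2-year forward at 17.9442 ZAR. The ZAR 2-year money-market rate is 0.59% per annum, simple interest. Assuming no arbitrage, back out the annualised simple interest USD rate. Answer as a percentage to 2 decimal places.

T = 2 years.
F/S = 17.9442/21.062 = 0.8519704 = (growth of ZAR) / (growth of USD).
The ZAR side grows by 1 + 0.0059×2 = 1.011800.
So the USD growth factor = 1.1875999.
(1.1875999 − 1)/T = 0.093800, i.e. 9.38%.

9.38%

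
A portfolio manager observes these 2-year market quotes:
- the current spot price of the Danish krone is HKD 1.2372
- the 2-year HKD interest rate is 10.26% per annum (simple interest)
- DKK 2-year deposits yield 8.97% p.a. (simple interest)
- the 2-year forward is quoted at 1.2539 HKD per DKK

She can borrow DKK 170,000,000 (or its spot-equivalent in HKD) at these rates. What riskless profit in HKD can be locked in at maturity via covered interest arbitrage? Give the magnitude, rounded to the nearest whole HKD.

HKD 2,078,043

T = 2 years.
Keep in DKK, deliver into the forward: 170,000,000·1.179400·1.2539 = HKD 251,404,442.20.
Swap to HKD now, deposit: 170,000,000·1.2372·1.205200 = HKD 253,482,484.80.
The quoted forward undervalues DKK, so borrow DKK, convert to HKD at spot, deposit the HKD at 10.26%, and buy DKK forward at 1.2539 to cover the loan.
The gap between the two covered legs is HKD 2,078,043.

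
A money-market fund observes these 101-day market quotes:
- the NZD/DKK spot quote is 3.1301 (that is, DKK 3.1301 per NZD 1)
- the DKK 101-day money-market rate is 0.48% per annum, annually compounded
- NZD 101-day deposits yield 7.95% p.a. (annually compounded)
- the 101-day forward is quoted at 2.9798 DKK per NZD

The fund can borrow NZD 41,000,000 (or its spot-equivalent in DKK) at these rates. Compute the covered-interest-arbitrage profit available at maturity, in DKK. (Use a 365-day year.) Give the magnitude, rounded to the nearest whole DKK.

DKK 3,718,771

T = 101/365 years.
Route A — deposit NZD, sell forward: 41,000,000 × 1.02139356159 × 2.9798 = DKK 124,785,489.93.
Route B — convert at spot, deposit DKK: 41,000,000 × 3.1301 × 1.00132591987 = DKK 128,504,260.73.
The quoted forward undervalues NZD, so borrow NZD, convert to DKK at spot, deposit the DKK at 0.48%, and buy NZD forward at 2.9798 to cover the loan.
The gap between the two covered legs is DKK 3,718,771.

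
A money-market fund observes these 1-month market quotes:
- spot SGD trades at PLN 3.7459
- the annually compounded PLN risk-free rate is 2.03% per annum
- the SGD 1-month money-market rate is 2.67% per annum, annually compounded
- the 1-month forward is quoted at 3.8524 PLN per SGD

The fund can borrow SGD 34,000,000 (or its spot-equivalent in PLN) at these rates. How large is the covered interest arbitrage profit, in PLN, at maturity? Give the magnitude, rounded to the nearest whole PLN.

T = 1/12 years.
Route A — deposit SGD, sell forward: 34,000,000 × 1.00219822718 × 3.8524 = PLN 131,269,527.31.
Route B — convert at spot, deposit PLN: 34,000,000 × 3.7459 × 1.00167612828 = PLN 127,574,072.70.
The quoted forward overvalues SGD, so borrow PLN, buy SGD at spot, deposit the SGD at 2.67%, and sell the proceeds forward at 3.8524.
The gap between the two covered legs is PLN 3,695,455.

PLN 3,695,455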